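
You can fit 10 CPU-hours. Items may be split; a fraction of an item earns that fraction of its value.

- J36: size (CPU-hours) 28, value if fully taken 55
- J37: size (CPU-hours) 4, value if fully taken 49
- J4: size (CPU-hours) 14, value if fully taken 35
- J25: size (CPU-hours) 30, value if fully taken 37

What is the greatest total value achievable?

Rank by value-to-size ratio: J37 49/4≈12.2, J4 35/14≈2.5, J36 55/28≈1.96, J25 37/30≈1.23.
All 4 CPU-hours of J37 fit (value 49) ; 6 remain.
6 CPU-hours left: a 6/14 share of J4 gives 35×6/14 = 15.
Total value = 64.

64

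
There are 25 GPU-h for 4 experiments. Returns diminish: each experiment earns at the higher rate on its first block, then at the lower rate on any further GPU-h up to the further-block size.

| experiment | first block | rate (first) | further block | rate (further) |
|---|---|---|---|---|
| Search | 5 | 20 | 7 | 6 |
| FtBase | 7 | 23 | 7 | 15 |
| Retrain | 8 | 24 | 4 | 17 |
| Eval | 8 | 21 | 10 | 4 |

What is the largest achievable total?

Treat each block as its own option and order by rate: Retrain/first 24 > FtBase/first 23 > Eval/first 21 > Search/first 20 > Retrain/second 17 > FtBase/second 15 > Search/second 6 > Eval/second 4.
Retrain first at 24: fill all 8 — 17 left.
FtBase first at 23: fill all 7 — 10 left.
Eval/first (21): +8 — 2 left.
Search first at 20: only 2 left, fill 2.
Total = 24×8 + 23×7 + 21×8 + 20×2 = 561.

561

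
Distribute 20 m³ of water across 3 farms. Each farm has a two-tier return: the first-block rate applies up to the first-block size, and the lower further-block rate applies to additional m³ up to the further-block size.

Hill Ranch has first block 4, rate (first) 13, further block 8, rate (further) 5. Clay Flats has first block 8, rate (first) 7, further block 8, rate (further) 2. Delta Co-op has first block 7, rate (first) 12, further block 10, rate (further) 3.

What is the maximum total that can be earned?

Treat each block as its own option and order by rate: Hill Ranch/first 13 > Delta Co-op/first 12 > Clay Flats/first 7 > Hill Ranch/second 5 > Delta Co-op/second 3 > Clay Flats/second 2.
Hill Ranch/first (13): +4 ; 16 left.
Fill Delta Co-op first block (7 at 12) ; 9 left.
Clay Flats/first (7): +8 ; 1 left.
Hill Ranch/second: +1 of 8 at 5; pool empty.
Total = 13×4 + 12×7 + 7×8 + 5×1 = 197.

197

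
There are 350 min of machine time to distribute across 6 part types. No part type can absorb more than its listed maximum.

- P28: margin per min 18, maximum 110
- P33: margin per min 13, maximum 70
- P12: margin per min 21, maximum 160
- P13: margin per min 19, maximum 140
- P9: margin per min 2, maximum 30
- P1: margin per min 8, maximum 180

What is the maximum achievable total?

6920

Order the part types by margin per min: P12 21 > P13 19 > P28 18 > P33 13 > P1 8 > P9 2.
P12: +160 to 160 (cap) → 190 left.
P13 takes 140 to reach its cap of 140 → 50 left.
P28: +50 (room for 110) → 50. Pool exhausted.
Total = 18×50 + 21×160 + 19×140 = 6920.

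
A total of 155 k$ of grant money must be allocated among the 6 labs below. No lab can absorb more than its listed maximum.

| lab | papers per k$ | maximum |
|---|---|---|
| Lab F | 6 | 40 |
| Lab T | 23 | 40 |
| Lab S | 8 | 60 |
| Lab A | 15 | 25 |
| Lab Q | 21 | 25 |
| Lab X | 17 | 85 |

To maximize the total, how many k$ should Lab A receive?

Rank by papers per k$: Lab T 23 > Lab Q 21 > Lab X 17 > Lab A 15 > Lab S 8 > Lab F 6.
Lab T: +40 to 40 (cap) ; 115 left.
Give Lab Q 25 to hit its cap of 25 ; 90 left.
Give Lab X 85 to hit its cap of 85 ; 5 left.
Lab A: +5 (room for 25) → 5. Pool exhausted.

5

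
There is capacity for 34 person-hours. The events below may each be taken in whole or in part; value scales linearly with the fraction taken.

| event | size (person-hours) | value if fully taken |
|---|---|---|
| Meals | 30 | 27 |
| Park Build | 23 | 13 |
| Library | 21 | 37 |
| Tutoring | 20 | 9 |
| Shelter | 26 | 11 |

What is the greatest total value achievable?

Best value per unit of size first: Library 37/21≈1.76, Meals 27/30≈0.9, Park Build 13/23≈0.565, Tutoring 9/20≈0.45, Shelter 11/26≈0.423.
Library: take in full, 21 person-hours for value 37 → 13 left.
Only 13 person-hours remain; take 13/30 of Meals for value 27×13/30 = 11.7.
Total value = 48.7.

48.7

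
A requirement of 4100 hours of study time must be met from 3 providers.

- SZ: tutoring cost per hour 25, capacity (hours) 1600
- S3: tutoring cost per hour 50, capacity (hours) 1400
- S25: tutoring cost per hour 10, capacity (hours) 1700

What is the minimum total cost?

97000

Fill from the cheapest provider first.
Take 1700 from S25 at 10 ; need 2400 more.
Take 1600 from SZ at 25 ; need 800 more.
S3 (50): take the remaining 800 ; done.
Cost = 1700×10 + 1600×25 + 800×50 = 97000.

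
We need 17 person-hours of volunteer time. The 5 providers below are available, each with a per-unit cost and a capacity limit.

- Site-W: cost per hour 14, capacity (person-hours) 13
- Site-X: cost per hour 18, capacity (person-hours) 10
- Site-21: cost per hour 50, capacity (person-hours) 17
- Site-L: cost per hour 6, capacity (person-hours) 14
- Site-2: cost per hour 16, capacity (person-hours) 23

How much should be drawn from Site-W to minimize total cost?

3

Cheapest first:
Site-L (6): use full 14 → 3 person-hours to go.
Site-W at 14: take 3 of its 13 → requirement met.
Site-2, Site-X, Site-21: unused.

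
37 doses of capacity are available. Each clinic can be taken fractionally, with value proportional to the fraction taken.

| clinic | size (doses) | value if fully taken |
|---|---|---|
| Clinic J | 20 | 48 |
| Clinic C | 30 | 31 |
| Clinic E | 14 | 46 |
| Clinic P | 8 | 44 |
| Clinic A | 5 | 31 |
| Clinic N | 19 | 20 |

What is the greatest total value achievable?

145

Rank by value-to-size ratio: Clinic A 31/5≈6.2, Clinic P 44/8≈5.5, Clinic E 46/14≈3.29, Clinic J 48/20≈2.4, Clinic N 20/19≈1.05, Clinic C 31/30≈1.03.
Clinic A: take in full, 5 doses for value 31 ; 32 left.
All 8 doses of Clinic P fit (value 44) ; 24 remain.
Take all of Clinic E (14 doses, value 46) ; 10 doses left.
Only 10 doses remain; take 10/20 of Clinic J for value 48×10/20 = 24.
Total value = 145.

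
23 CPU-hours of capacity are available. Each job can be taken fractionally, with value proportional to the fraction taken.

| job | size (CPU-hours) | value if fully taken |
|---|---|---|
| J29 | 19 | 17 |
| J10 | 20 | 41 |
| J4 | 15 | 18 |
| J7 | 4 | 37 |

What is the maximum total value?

Sort by value density: J7 37/4≈9.25, J10 41/20≈2.05, J4 18/15≈1.2, J29 17/19≈0.895.
All 4 CPU-hours of J7 fit (value 37) — 19 remain.
Only 19 CPU-hours remain; take 19/20 of J10 for value 41×19/20 = 38.95.
Total value = 75.95.

75.95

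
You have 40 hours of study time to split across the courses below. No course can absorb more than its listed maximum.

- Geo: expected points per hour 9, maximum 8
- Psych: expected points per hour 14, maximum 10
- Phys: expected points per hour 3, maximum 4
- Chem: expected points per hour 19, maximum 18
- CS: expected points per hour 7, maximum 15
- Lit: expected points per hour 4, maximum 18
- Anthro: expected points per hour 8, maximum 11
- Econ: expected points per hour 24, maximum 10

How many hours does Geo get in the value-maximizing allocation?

2

Rank by expected points per hour: Econ 24 > Chem 19 > Psych 14 > Geo 9 > Anthro 8 > CS 7 > Lit 4 > Phys 3.
Econ takes 10 to reach its cap of 10 — 30 left.
Chem takes 18 to reach its cap of 18 — 12 left.
Psych takes 10 to reach its cap of 10 — 2 left.
Geo: +2 (room for 8) → 2. Pool exhausted.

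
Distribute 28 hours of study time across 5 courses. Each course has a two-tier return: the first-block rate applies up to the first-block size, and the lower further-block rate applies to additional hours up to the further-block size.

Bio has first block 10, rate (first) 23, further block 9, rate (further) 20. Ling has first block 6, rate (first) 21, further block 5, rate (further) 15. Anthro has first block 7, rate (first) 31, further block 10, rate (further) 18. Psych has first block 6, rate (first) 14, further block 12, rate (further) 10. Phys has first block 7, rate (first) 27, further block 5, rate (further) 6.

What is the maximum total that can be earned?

720

Order all 10 blocks by rate: Anthro/first 31 > Phys/first 27 > Bio/first 23 > Ling/first 21 > Bio/second 20 > Anthro/second 18 > Ling/second 15 > Psych/first 14 > Psych/second 10 > Phys/second 6.
Fill Anthro first block (7 at 31) — 21 left.
Phys/first (27): +7 — 14 left.
Bio/first (23): +10 — 4 left.
Ling/first: +4 of 6 at 21; pool empty.
Total = 31×7 + 27×7 + 23×10 + 21×4 = 720.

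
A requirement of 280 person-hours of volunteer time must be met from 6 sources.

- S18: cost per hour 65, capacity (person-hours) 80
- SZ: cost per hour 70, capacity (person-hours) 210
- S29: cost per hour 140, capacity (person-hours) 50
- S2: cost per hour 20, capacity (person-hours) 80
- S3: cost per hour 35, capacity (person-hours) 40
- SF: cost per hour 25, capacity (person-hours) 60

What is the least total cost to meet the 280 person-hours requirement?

11100

Fill from the cheapest source first.
S2 at 20: take all 80 person-hours → 200 still needed.
SF (25): use full 60 → 140 person-hours to go.
Take 40 from S3 at 35 → need 100 more.
S18 (65): use full 80 → 20 person-hours to go.
SZ at 70: take 20 of its 210 → requirement met.
S29: unused.
Cost = 80×20 + 60×25 + 40×35 + 80×65 + 20×70 = 11100.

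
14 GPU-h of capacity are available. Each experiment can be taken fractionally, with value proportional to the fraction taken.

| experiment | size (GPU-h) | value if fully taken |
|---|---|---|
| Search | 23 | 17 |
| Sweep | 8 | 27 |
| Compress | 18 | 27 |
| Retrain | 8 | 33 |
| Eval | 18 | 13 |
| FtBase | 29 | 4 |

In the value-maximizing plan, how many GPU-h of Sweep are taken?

Sort by value density: Retrain 33/8≈4.12, Sweep 27/8≈3.38, Compress 27/18≈1.5, Search 17/23≈0.739, Eval 13/18≈0.722, FtBase 4/29≈0.138.
All 8 GPU-h of Retrain fit (value 33) → 6 remain.
Only 6 GPU-h remain; take 6/8 of Sweep for value 27×6/8 = 20.25.

6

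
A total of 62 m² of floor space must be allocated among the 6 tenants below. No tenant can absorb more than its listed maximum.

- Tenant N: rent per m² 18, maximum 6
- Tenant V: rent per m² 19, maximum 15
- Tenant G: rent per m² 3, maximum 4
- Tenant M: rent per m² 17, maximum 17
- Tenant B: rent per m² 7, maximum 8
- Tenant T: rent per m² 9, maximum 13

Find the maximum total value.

864

Order the tenants by rent per m²: Tenant V 19 > Tenant N 18 > Tenant M 17 > Tenant T 9 > Tenant B 7 > Tenant G 3.
Give Tenant V 15 to hit its cap of 15 ; 47 left.
Give Tenant N 6 to hit its cap of 6 ; 41 left.
Give Tenant M 17 to hit its cap of 17 ; 24 left.
Tenant T: +13 to 13 (cap) ; 11 left.
Tenant B takes 8 to reach its cap of 8 ; 3 left.
Tenant G: +3 (room for 4) → 3. Pool exhausted.
Total = 18×6 + 19×15 + 3×3 + 17×17 + 7×8 + 9×13 = 864.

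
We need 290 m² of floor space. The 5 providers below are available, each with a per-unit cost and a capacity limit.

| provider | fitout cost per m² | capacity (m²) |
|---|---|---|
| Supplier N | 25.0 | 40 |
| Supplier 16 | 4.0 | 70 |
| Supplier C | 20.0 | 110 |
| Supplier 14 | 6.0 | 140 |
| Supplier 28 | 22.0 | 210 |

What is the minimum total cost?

2720

Use providers in increasing cost order.
Take 70 from Supplier 16 at 4.0 — need 220 more.
Take 140 from Supplier 14 at 6.0 — need 80 more.
Take 80 from Supplier C at 20.0 to finish.
Supplier 28, Supplier N: unused.
Cost = 70×4.0 + 140×6.0 + 80×20.0 = 2720.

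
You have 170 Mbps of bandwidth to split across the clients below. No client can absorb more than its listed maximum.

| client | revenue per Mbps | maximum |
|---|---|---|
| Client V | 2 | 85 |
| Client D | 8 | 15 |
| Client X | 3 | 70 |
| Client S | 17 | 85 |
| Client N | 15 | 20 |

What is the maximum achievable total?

Rank by revenue per Mbps: Client S 17 > Client N 15 > Client D 8 > Client X 3 > Client V 2.
Client S takes 85 to reach its cap of 85 → 85 left.
Client N: +20 to 20 (cap) → 65 left.
Give Client D 15 to hit its cap of 15 → 50 left.
Client X has room for 70 but only 50 remain, so it gets 50.
Total = 8×15 + 3×50 + 17×85 + 15×20 = 2015.

2015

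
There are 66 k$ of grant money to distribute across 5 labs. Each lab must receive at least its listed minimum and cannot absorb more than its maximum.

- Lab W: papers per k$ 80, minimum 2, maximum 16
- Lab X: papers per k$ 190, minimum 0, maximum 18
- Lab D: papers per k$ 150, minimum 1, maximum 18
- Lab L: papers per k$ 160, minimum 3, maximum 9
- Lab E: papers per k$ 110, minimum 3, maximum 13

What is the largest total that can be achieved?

Meeting every minimum uses 2+0+1+3+3 = 9 k$, leaving 57.
Order the labs by papers per k$: Lab X 190 > Lab L 160 > Lab D 150 > Lab E 110 > Lab W 80.
Lab X takes 18 more to reach its cap of 18 → 39 left.
Give Lab L 6 more to hit its cap of 9 → 33 left.
Lab D takes 17 more to reach its cap of 18 → 16 left.
Lab E: +10 to 13 (cap) → 6 left.
Lab W has room for 14 more but only 6 remain, so it gets 8.
Total = 80×8 + 190×18 + 150×18 + 160×9 + 110×13 = 9630.

9630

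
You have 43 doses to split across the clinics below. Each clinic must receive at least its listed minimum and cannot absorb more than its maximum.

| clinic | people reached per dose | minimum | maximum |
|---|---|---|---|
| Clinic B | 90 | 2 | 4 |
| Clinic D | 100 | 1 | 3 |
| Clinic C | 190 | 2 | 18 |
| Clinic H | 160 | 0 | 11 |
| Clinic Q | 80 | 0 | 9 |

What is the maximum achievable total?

6400

Meeting every minimum uses 2+1+2+0+0 = 5 doses, leaving 38.
Highest people reached per dose first: Clinic C 190 > Clinic H 160 > Clinic D 100 > Clinic B 90 > Clinic Q 80.
Clinic C takes 16 more to reach its cap of 18 ; 22 left.
Clinic H takes 11 more to reach its cap of 11 ; 11 left.
Give Clinic D 2 more to hit its cap of 3 ; 9 left.
Clinic B takes 2 more to reach its cap of 4 ; 7 left.
Clinic Q: +7 (room for 9) → 7. Pool exhausted.
Total = 90×4 + 100×3 + 190×18 + 160×11 + 80×7 = 6400.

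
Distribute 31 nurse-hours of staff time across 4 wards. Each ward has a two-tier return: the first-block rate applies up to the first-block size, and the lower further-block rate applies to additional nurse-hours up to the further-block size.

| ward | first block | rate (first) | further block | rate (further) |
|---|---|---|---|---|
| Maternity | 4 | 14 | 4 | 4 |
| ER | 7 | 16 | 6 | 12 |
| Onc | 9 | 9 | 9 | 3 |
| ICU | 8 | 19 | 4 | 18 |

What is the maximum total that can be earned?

482

Treat each block as its own option and order by rate: ICU/T1 19 > ICU/T2 18 > ER/T1 16 > Maternity/T1 14 > ER/T2 12 > Onc/T1 9 > Maternity/T2 4 > Onc/T2 3.
Fill ICU T1 block (8 at 19) → 23 left.
Fill ICU T2 block (4 at 18) → 19 left.
ER/T1 (16): +7 → 12 left.
Maternity/T1 (14): +4 → 8 left.
ER/T2 (12): +6 → 2 left.
Onc/T1: +2 of 9 at 9; pool empty.
Total = 19×8 + 18×4 + 16×7 + 14×4 + 12×6 + 9×2 = 482.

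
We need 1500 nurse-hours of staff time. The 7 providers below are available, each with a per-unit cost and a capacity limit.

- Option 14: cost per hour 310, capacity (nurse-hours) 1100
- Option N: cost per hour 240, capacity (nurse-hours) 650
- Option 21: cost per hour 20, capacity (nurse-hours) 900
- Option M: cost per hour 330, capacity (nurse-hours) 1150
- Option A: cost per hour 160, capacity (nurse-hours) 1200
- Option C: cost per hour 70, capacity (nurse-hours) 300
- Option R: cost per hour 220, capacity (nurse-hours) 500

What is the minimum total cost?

87000

Fill from the cheapest provider first.
Option 21 (20): use full 900 ; 600 nurse-hours to go.
Option C (70): use full 300 ; 300 nurse-hours to go.
Option A at 160: take 300 of its 1200 ; requirement met.
Option R, Option N, Option 14, Option M: unused.
Cost = 900×20 + 300×70 + 300×160 = 87000.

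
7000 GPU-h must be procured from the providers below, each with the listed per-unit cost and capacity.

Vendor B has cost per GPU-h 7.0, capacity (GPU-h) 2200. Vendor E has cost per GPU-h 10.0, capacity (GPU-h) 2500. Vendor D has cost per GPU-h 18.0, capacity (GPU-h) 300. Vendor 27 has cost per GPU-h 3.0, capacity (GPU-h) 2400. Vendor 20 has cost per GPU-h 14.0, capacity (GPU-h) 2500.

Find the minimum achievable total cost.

Fill from the cheapest provider first.
Vendor 27 at 3.0: take all 2400 GPU-h → 4600 still needed.
Take 2200 from Vendor B at 7.0 → need 2400 more.
Vendor E (10.0): take the remaining 2400 → done.
Vendor 20, Vendor D: unused.
Cost = 2400×3.0 + 2200×7.0 + 2400×10.0 = 46600.

46600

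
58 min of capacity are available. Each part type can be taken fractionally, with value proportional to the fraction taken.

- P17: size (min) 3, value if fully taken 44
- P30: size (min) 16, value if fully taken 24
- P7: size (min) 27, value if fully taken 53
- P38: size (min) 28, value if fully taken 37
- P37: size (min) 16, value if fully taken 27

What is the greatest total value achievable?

Best value per unit of size first: P17 44/3≈14.7, P7 53/27≈1.96, P37 27/16≈1.69, P30 24/16≈1.5, P38 37/28≈1.32.
All 3 min of P17 fit (value 44) ; 55 remain.
All 27 min of P7 fit (value 53) ; 28 remain.
All 16 min of P37 fit (value 27) ; 12 remain.
Fill the last 12 min with part of P30: 12/16 of it earns 18.
Total value = 142.

142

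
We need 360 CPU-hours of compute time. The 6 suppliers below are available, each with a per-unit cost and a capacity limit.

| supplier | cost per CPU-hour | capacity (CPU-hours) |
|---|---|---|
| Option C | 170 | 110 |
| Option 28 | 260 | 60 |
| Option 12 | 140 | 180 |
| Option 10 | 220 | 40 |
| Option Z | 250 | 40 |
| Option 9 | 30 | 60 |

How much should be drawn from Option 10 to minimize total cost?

Use suppliers in increasing cost order.
Option 9 at 30: take all 60 CPU-hours ; 300 still needed.
Option 12 (140): use full 180 ; 120 CPU-hours to go.
Take 110 from Option C at 170 ; need 10 more.
Option 10 (220): take the remaining 10 ; done.
Option Z, Option 28: unused.

10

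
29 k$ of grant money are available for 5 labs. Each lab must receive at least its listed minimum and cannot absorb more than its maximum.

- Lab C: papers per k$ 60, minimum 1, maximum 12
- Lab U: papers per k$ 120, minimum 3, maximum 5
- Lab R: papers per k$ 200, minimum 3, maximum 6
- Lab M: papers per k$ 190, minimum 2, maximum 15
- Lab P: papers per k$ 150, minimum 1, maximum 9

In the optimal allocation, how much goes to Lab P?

4

Meeting every minimum uses 1+3+3+2+1 = 10 k$, leaving 19.
Rank by papers per k$: Lab R 200 > Lab M 190 > Lab P 150 > Lab U 120 > Lab C 60.
Lab R takes 3 more to reach its cap of 6 — 16 left.
Lab M takes 13 more to reach its cap of 15 — 3 left.
Lab P has room for 8 more but only 3 remain, so it gets 4.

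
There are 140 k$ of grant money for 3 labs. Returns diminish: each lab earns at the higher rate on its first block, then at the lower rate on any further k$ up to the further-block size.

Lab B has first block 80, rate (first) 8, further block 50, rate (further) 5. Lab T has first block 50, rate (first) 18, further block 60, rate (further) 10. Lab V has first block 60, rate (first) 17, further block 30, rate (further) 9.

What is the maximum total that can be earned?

Order all 6 blocks by rate: Lab T/first 18 > Lab V/first 17 > Lab T/second 10 > Lab V/second 9 > Lab B/first 8 > Lab B/second 5.
Lab T/first (18): +50 → 90 left.
Lab V first at 17: fill all 60 → 30 left.
30 remain; put them into Lab T second at 10.
Total = 18×50 + 17×60 + 10×30 = 2220.

2220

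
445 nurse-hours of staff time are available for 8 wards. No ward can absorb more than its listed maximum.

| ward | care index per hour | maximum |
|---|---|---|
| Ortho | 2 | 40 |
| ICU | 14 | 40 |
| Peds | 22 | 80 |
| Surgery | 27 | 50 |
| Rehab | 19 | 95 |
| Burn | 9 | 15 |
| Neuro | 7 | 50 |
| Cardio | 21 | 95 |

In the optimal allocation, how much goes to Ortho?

Order the wards by care index per hour: Surgery 27 > Peds 22 > Cardio 21 > Rehab 19 > ICU 14 > Burn 9 > Neuro 7 > Ortho 2.
Surgery takes 50 to reach its cap of 50 ; 395 left.
Give Peds 80 to hit its cap of 80 ; 315 left.
Give Cardio 95 to hit its cap of 95 ; 220 left.
Give Rehab 95 to hit its cap of 95 ; 125 left.
Give ICU 40 to hit its cap of 40 ; 85 left.
Give Burn 15 to hit its cap of 15 ; 70 left.
Neuro takes 50 to reach its cap of 50 ; 20 left.
Ortho: +20 (room for 40) → 20. Pool exhausted.

20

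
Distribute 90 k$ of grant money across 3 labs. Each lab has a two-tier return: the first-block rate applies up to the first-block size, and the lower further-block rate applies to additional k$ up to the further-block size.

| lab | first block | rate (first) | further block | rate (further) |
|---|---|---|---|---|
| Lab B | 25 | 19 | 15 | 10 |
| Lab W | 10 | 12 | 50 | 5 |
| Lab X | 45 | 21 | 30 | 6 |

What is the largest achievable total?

1640

Order all 6 blocks by rate: Lab X/tier1 21 > Lab B/tier1 19 > Lab W/tier1 12 > Lab B/tier2 10 > Lab X/tier2 6 > Lab W/tier2 5.
Lab X tier1 at 21: fill all 45 → 45 left.
Lab B/tier1 (19): +25 → 20 left.
Lab W/tier1 (12): +10 → 10 left.
Lab B tier2 at 10: only 10 left, fill 10.
Total = 21×45 + 19×25 + 12×10 + 10×10 = 1640.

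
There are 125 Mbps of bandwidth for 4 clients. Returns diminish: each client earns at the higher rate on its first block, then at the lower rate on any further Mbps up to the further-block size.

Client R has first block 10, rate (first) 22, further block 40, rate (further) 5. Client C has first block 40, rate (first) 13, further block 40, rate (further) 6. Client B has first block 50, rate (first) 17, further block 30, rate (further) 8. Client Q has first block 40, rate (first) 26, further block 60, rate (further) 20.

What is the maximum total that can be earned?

2715

Order all 8 blocks by rate: Client Q/T1 26 > Client R/T1 22 > Client Q/T2 20 > Client B/T1 17 > Client C/T1 13 > Client B/T2 8 > Client C/T2 6 > Client R/T2 5.
Fill Client Q T1 block (40 at 26) — 85 left.
Client R T1 at 22: fill all 10 — 75 left.
Client Q T2 at 20: fill all 60 — 15 left.
15 remain; put them into Client B T1 at 17.
Total = 26×40 + 22×10 + 20×60 + 17×15 = 2715.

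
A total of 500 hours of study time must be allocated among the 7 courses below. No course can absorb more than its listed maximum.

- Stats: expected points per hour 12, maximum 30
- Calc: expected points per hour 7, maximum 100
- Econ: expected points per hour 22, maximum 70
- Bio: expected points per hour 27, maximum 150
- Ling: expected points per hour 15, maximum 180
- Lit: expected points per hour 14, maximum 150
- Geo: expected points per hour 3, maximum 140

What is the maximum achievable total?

9690

Rank by expected points per hour: Bio 27 > Econ 22 > Ling 15 > Lit 14 > Stats 12 > Calc 7 > Geo 3.
Bio takes 150 to reach its cap of 150 ; 350 left.
Econ takes 70 to reach its cap of 70 ; 280 left.
Give Ling 180 to hit its cap of 180 ; 100 left.
Lit: +100 (room for 150) → 100. Pool exhausted.
Total = 22×70 + 27×150 + 15×180 + 14×100 = 9690.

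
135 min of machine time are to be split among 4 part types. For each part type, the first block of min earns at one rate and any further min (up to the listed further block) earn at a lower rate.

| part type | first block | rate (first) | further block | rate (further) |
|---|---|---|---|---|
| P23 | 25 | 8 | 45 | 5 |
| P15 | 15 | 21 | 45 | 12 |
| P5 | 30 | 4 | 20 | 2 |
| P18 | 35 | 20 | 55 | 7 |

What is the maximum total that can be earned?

1860

Treat each block as its own option and order by rate: P15/tier1 21 > P18/tier1 20 > P15/tier2 12 > P23/tier1 8 > P18/tier2 7 > P23/tier2 5 > P5/tier1 4 > P5/tier2 2.
Fill P15 tier1 block (15 at 21) ; 120 left.
P18/tier1 (20): +35 ; 85 left.
P15/tier2 (12): +45 ; 40 left.
P23 tier1 at 8: fill all 25 ; 15 left.
15 remain; put them into P18 tier2 at 7.
Total = 21×15 + 20×35 + 12×45 + 8×25 + 7×15 = 1860.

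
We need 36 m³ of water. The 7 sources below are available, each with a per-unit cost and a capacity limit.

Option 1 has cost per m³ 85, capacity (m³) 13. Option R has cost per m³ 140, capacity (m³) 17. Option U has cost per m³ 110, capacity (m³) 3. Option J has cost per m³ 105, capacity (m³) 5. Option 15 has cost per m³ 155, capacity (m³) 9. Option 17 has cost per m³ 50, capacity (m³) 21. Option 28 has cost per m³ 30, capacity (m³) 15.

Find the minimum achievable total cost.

Cheapest first:
Option 28 (30): use full 15 — 21 m³ to go.
Take 21 from Option 17 at 50 — need 0 more.
Option 1, Option J, Option U, Option R, Option 15: unused.
Cost = 15×30 + 21×50 = 1500.

1500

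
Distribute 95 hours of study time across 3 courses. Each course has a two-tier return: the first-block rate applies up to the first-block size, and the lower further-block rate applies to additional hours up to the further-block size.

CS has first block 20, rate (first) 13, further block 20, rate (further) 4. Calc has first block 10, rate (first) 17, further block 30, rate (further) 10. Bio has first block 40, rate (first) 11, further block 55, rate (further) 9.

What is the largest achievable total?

Order all 6 blocks by rate: Calc/tier1 17 > CS/tier1 13 > Bio/tier1 11 > Calc/tier2 10 > Bio/tier2 9 > CS/tier2 4.
Fill Calc tier1 block (10 at 17) — 85 left.
Fill CS tier1 block (20 at 13) — 65 left.
Bio/tier1 (11): +40 — 25 left.
25 remain; put them into Calc tier2 at 10.
Total = 17×10 + 13×20 + 11×40 + 10×25 = 1120.

1120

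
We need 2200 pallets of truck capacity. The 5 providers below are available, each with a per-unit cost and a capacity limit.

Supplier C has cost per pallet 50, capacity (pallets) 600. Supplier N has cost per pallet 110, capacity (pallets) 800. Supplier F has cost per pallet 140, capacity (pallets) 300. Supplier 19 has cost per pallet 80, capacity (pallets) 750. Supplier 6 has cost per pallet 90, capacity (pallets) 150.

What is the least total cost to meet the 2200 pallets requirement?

180500

Cheapest first:
Supplier C (50): use full 600 — 1600 pallets to go.
Take 750 from Supplier 19 at 80 — need 850 more.
Supplier 6 at 90: take all 150 pallets — 700 still needed.
Supplier N (110): take the remaining 700 — done.
Supplier F: unused.
Cost = 600×50 + 750×80 + 150×90 + 700×110 = 180500.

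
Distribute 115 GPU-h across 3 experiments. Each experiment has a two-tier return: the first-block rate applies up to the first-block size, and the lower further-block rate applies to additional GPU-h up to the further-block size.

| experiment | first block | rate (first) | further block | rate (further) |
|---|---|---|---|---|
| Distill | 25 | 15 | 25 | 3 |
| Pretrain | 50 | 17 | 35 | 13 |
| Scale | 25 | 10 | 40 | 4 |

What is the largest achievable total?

1730

Order all 6 blocks by rate: Pretrain/first 17 > Distill/first 15 > Pretrain/second 13 > Scale/first 10 > Scale/second 4 > Distill/second 3.
Fill Pretrain first block (50 at 17) — 65 left.
Distill first at 15: fill all 25 — 40 left.
Pretrain second at 13: fill all 35 — 5 left.
Scale/first: +5 of 25 at 10; pool empty.
Total = 17×50 + 15×25 + 13×35 + 10×5 = 1730.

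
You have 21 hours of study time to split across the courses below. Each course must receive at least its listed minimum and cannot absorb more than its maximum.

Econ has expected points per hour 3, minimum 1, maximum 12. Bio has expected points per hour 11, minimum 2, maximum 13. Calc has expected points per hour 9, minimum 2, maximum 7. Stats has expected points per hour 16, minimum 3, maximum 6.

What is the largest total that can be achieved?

Meeting every minimum uses 1+2+2+3 = 8 hours, leaving 13.
Order the courses by expected points per hour: Stats 16 > Bio 11 > Calc 9 > Econ 3.
Give Stats 3 more to hit its cap of 6 → 10 left.
Bio has room for 11 more but only 10 remain, so it gets 12.
Total = 3×1 + 11×12 + 9×2 + 16×6 = 249.

249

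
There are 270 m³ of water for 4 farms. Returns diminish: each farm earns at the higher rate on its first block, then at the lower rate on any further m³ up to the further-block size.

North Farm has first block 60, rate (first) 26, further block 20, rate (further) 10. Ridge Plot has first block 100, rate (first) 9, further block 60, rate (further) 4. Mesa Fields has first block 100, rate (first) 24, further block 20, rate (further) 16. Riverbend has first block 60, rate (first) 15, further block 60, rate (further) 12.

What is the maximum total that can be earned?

5540

Rank every tier by rate: North Farm/tier1 26 > Mesa Fields/tier1 24 > Mesa Fields/tier2 16 > Riverbend/tier1 15 > Riverbend/tier2 12 > North Farm/tier2 10 > Ridge Plot/tier1 9 > Ridge Plot/tier2 4.
North Farm/tier1 (26): +60 — 210 left.
Mesa Fields/tier1 (24): +100 — 110 left.
Mesa Fields tier2 at 16: fill all 20 — 90 left.
Fill Riverbend tier1 block (60 at 15) — 30 left.
Riverbend tier2 at 12: only 30 left, fill 30.
Total = 26×60 + 24×100 + 16×20 + 15×60 + 12×30 = 5540.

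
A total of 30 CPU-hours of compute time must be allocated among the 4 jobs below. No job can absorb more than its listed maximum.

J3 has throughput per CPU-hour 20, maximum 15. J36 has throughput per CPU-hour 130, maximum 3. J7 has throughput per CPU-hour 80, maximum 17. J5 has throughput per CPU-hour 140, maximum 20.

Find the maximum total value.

3750

Order the jobs by throughput per CPU-hour: J5 140 > J36 130 > J7 80 > J3 20.
J5 takes 20 to reach its cap of 20 → 10 left.
J36 takes 3 to reach its cap of 3 → 7 left.
Only 7 left; J7 takes them to reach 7.
Total = 130×3 + 80×7 + 140×20 = 3750.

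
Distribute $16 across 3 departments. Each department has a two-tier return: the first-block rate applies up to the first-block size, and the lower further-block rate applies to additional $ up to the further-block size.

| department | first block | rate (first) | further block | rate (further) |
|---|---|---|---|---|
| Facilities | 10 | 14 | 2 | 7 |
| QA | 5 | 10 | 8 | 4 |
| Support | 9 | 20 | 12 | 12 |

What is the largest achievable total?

278

Order all 6 blocks by rate: Support/first 20 > Facilities/first 14 > Support/second 12 > QA/first 10 > Facilities/second 7 > QA/second 4.
Support first at 20: fill all 9 → 7 left.
Facilities first at 14: only 7 left, fill 7.
Total = 20×9 + 14×7 = 278.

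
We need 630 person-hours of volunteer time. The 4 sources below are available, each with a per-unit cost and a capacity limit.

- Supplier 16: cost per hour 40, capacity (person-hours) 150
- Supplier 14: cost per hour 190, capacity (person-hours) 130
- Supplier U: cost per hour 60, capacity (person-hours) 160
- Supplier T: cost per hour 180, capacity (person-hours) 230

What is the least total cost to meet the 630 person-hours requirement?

74100

Use sources in increasing cost order.
Take 150 from Supplier 16 at 40 — need 480 more.
Supplier U at 60: take all 160 person-hours — 320 still needed.
Take 230 from Supplier T at 180 — need 90 more.
Supplier 14 (190): take the remaining 90 — done.
Cost = 150×40 + 160×60 + 230×180 + 90×190 = 74100.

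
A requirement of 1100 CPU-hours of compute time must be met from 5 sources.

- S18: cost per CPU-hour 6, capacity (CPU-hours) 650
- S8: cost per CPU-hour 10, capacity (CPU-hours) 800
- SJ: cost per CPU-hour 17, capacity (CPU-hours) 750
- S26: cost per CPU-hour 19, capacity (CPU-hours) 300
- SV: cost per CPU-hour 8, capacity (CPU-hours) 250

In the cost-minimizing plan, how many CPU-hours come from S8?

Cheapest first:
S18 at 6: take all 650 CPU-hours ; 450 still needed.
SV (8): use full 250 ; 200 CPU-hours to go.
S8 (10): take the remaining 200 ; done.
SJ, S26: unused.

200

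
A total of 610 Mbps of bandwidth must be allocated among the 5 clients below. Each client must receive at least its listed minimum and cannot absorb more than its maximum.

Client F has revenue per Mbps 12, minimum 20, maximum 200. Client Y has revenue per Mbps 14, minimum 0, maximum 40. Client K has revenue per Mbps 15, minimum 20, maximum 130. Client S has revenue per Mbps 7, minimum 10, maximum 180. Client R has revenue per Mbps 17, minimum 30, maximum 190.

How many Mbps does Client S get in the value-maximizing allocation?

50

Meeting every minimum uses 20+0+20+10+30 = 80 Mbps, leaving 530.
Order the clients by revenue per Mbps: Client R 17 > Client K 15 > Client Y 14 > Client F 12 > Client S 7.
Client R: +160 to 190 (cap) ; 370 left.
Client K: +110 to 130 (cap) ; 260 left.
Client Y: +40 to 40 (cap) ; 220 left.
Client F: +180 to 200 (cap) ; 40 left.
Only 40 left; Client S takes them to reach 50.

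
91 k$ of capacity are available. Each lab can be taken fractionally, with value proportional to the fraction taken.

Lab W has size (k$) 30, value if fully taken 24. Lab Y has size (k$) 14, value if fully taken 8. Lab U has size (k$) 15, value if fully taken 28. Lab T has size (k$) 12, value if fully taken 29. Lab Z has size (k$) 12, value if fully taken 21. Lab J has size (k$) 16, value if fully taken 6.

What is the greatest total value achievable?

Rank by value-to-size ratio: Lab T 29/12≈2.42, Lab U 28/15≈1.87, Lab Z 21/12≈1.75, Lab W 24/30≈0.8, Lab Y 8/14≈0.571, Lab J 6/16≈0.375.
All 12 k$ of Lab T fit (value 29) → 79 remain.
All 15 k$ of Lab U fit (value 28) → 64 remain.
All 12 k$ of Lab Z fit (value 21) → 52 remain.
Take all of Lab W (30 k$, value 24) → 22 k$ left.
Lab Y: take in full, 14 k$ for value 8 → 8 left.
Only 8 k$ remain; take 8/16 of Lab J for value 6×8/16 = 3.
Total value = 113.

113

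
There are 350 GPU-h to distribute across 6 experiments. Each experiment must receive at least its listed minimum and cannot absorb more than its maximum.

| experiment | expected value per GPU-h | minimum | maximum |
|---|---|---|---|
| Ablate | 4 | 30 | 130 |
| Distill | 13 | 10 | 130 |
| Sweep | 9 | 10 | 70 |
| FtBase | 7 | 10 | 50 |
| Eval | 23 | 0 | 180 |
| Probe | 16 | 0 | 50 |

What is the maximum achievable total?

Meeting every minimum uses 30+10+10+10+0+0 = 60 GPU-h, leaving 290.
Highest expected value per GPU-h first: Eval 23 > Probe 16 > Distill 13 > Sweep 9 > FtBase 7 > Ablate 4.
Eval: +180 to 180 (cap) ; 110 left.
Probe: +50 to 50 (cap) ; 60 left.
Only 60 left; Distill takes them to reach 70.
Total = 4×30 + 13×70 + 9×10 + 7×10 + 23×180 + 16×50 = 6130.

6130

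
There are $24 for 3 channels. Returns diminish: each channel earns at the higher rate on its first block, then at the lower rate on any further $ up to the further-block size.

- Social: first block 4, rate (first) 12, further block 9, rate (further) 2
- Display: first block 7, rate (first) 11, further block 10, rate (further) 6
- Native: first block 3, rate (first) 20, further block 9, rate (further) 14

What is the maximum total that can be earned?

317

Treat each block as its own option and order by rate: Native/tier1 20 > Native/tier2 14 > Social/tier1 12 > Display/tier1 11 > Display/tier2 6 > Social/tier2 2.
Native tier1 at 20: fill all 3 — 21 left.
Native tier2 at 14: fill all 9 — 12 left.
Social tier1 at 12: fill all 4 — 8 left.
Fill Display tier1 block (7 at 11) — 1 left.
Display tier2 at 6: only 1 left, fill 1.
Total = 20×3 + 14×9 + 12×4 + 11×7 + 6×1 = 317.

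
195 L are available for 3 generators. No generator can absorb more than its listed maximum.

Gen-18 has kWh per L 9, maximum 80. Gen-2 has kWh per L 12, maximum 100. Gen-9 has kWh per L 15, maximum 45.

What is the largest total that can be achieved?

2325

Rank by kWh per L: Gen-9 15 > Gen-2 12 > Gen-18 9.
Gen-9: +45 to 45 (cap) — 150 left.
Give Gen-2 100 to hit its cap of 100 — 50 left.
Gen-18 has room for 80 but only 50 remain, so it gets 50.
Total = 9×50 + 12×100 + 15×45 = 2325.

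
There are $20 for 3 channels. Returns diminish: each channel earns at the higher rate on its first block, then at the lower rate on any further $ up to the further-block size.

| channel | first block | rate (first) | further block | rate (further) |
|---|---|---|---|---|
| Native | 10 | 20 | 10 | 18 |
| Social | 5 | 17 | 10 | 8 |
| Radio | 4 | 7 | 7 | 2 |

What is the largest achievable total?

Rank every tier by rate: Native/first 20 > Native/second 18 > Social/first 17 > Social/second 8 > Radio/first 7 > Radio/second 2.
Fill Native first block (10 at 20) — 10 left.
Native second at 18: fill all 10 — 0 left.
Total = 20×10 + 18×10 = 380.

380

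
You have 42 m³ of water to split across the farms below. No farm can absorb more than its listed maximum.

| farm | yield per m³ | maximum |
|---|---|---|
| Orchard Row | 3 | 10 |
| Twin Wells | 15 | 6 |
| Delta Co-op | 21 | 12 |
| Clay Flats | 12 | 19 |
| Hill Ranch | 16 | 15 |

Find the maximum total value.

690

Highest yield per m³ first: Delta Co-op 21 > Hill Ranch 16 > Twin Wells 15 > Clay Flats 12 > Orchard Row 3.
Give Delta Co-op 12 to hit its cap of 12 → 30 left.
Give Hill Ranch 15 to hit its cap of 15 → 15 left.
Twin Wells: +6 to 6 (cap) → 9 left.
Clay Flats: +9 (room for 19) → 9. Pool exhausted.
Total = 15×6 + 21×12 + 12×9 + 16×15 = 690.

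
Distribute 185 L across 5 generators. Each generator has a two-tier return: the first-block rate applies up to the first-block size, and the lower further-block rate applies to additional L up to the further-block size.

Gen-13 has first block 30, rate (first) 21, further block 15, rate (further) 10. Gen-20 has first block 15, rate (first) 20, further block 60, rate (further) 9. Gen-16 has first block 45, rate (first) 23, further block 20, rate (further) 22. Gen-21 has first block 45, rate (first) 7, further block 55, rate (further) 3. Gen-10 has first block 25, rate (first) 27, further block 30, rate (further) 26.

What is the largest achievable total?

Rank every tier by rate: Gen-10/tier1 27 > Gen-10/tier2 26 > Gen-16/tier1 23 > Gen-16/tier2 22 > Gen-13/tier1 21 > Gen-20/tier1 20 > Gen-13/tier2 10 > Gen-20/tier2 9 > Gen-21/tier1 7 > Gen-21/tier2 3.
Gen-10 tier1 at 27: fill all 25 → 160 left.
Gen-10/tier2 (26): +30 → 130 left.
Gen-16/tier1 (23): +45 → 85 left.
Gen-16/tier2 (22): +20 → 65 left.
Gen-13/tier1 (21): +30 → 35 left.
Gen-20/tier1 (20): +15 → 20 left.
Gen-13 tier2 at 10: fill all 15 → 5 left.
5 remain; put them into Gen-20 tier2 at 9.
Total = 27×25 + 26×30 + 23×45 + 22×20 + 21×30 + 20×15 + 10×15 + 9×5 = 4055.

4055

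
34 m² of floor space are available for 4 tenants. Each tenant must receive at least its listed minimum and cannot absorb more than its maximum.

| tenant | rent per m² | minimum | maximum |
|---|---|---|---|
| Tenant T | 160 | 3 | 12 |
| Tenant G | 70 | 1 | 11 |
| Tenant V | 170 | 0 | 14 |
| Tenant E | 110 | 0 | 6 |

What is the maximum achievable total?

Meeting every minimum uses 3+1+0+0 = 4 m², leaving 30.
Order the tenants by rent per m²: Tenant V 170 > Tenant T 160 > Tenant E 110 > Tenant G 70.
Tenant V takes 14 more to reach its cap of 14 — 16 left.
Tenant T takes 9 more to reach its cap of 12 — 7 left.
Tenant E takes 6 more to reach its cap of 6 — 1 left.
Tenant G has room for 10 more but only 1 remain, so it gets 2.
Total = 160×12 + 70×2 + 170×14 + 110×6 = 5100.

5100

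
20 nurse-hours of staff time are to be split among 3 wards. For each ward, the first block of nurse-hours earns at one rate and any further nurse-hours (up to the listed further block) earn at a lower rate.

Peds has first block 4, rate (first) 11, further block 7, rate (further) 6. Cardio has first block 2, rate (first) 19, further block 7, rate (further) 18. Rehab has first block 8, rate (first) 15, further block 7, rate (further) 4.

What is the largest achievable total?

317

Rank every tier by rate: Cardio/T1 19 > Cardio/T2 18 > Rehab/T1 15 > Peds/T1 11 > Peds/T2 6 > Rehab/T2 4.
Cardio/T1 (19): +2 → 18 left.
Cardio T2 at 18: fill all 7 → 11 left.
Rehab T1 at 15: fill all 8 → 3 left.
Peds T1 at 11: only 3 left, fill 3.
Total = 19×2 + 18×7 + 15×8 + 11×3 = 317.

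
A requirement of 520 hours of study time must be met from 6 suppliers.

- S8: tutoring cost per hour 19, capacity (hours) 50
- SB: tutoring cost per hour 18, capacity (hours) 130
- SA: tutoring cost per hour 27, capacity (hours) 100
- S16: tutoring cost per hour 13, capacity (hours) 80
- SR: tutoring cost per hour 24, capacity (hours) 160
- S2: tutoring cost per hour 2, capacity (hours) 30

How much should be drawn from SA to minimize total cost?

Fill from the cheapest supplier first.
Take 30 from S2 at 2 → need 490 more.
Take 80 from S16 at 13 → need 410 more.
SB at 18: take all 130 hours → 280 still needed.
S8 at 19: take all 50 hours → 230 still needed.
Take 160 from SR at 24 → need 70 more.
SA (27): take the remaining 70 → done.

70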